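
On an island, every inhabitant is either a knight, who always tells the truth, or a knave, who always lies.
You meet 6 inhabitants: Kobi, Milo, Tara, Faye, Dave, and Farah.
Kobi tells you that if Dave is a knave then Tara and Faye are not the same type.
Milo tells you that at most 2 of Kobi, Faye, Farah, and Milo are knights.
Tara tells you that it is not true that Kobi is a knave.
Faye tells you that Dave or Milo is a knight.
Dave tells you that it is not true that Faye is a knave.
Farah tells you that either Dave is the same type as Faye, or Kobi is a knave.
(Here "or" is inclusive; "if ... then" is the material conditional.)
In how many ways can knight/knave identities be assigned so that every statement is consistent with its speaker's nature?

1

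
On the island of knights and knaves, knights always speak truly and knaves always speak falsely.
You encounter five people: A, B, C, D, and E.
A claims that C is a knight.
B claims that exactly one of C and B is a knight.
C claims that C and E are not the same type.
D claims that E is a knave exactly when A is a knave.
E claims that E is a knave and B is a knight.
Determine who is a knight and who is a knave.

A is a knave, so "C is a knight" must be False — and it is.
B is a knave, so "exactly one of C and B is a knight" must be False — and it is.
Since C is a knave, "C and E are not the same type" needs to be False, which holds.
D is a knight, and the claim "E is a knave exactly when A is a knave" is indeed True.
E is a knave, so "E is a knave and B is a knight" must be False — and it is.

A is a knave, B is a knave, C is a knave, D is a knight, and E is a knave.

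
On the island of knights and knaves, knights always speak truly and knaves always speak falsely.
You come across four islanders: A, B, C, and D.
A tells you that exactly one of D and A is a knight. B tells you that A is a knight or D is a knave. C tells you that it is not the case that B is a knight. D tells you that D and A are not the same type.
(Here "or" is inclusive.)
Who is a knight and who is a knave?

A is a knave, B is a knight, C is a knave, and D is a knave.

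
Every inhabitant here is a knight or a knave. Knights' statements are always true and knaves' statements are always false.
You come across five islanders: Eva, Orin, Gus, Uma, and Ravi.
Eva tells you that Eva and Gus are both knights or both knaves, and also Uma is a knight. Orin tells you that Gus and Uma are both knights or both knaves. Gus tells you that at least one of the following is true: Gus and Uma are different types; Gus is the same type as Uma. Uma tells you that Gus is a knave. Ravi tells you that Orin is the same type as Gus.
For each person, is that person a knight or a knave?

Eva is a knave, Orin is a knave, Gus is a knight, Uma is a knave, and Ravi is a knave.

Eva is a knave, and the claim "Eva and Gus are both knights or both knaves, and also Uma is a knight" is indeed false.
Orin is a knave, so "Gus and Uma are both knights or both knaves" must be false — and it is.
Gus (knight): "at least one of the following is true: Gus and Uma are different types; Gus is the same type as Uma" — true. ✓
Uma is a knave, so "Gus is a knave" must be false — and it is.
Ravi is a knave, and the claim "Orin is the same type as Gus" is indeed false.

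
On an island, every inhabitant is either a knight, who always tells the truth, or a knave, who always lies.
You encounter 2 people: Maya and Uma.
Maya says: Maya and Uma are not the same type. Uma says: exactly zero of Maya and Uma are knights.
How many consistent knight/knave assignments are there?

1

Consistent assignments:
  Maya=knight, Uma=knave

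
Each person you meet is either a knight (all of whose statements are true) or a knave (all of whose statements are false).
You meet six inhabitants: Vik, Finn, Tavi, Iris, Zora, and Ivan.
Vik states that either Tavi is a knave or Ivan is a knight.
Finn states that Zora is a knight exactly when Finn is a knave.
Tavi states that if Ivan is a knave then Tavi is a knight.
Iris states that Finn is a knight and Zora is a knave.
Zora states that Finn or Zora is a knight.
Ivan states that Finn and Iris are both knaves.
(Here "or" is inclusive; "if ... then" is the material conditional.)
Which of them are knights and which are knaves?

Vik is a knight, Finn is a knave, Tavi is a knight, Iris is a knave, Zora is a knave, and Ivan is a knight.

Vik is a knight, and the claim "either Tavi is a knave or Ivan is a knight" is indeed true.
Finn (knave): "Zora is a knight exactly when Finn is a knave" — False. ✓
Tavi is a knight, so "if Ivan is a knave then Tavi is a knight" must be true — and it is.
Iris (knave): "Finn is a knight and Zora is a knave" — False. ✓
Zora is a knave, and the claim "Finn or Zora is a knight" is indeed False.
Ivan is a knight, so "Finn and Iris are both knaves" must be true — and it is.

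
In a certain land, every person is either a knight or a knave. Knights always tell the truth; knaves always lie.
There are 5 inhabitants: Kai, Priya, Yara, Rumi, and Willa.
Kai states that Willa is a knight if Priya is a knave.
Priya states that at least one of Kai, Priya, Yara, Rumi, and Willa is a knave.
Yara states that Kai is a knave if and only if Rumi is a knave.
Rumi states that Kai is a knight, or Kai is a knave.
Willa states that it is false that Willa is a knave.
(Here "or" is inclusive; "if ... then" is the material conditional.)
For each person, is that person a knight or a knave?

Kai is a knight, Priya is a knight, Yara is a knight, Rumi is a knight, and Willa is a knave.

Suppose Kai is a knave. Then Kai's statement "Willa is a knight if Priya is a knave" would have to be false. Checking the 16 ways to assign the others, none is consistent with every speaker.
(For instance, with Priya=knight, Yara=knight, Rumi=knight, Willa=knave, Kai's claim "Willa is a knight if Priya is a knave" comes out true where it would need to be false.)
So Kai must be a knight, making "Willa is a knight if Priya is a knave" true. Taking Kai=knight, Priya=knight, Yara=knight, Rumi=knight, Willa=knave, each remaining statement checks out:
  Priya (knight): "at least one of Kai, Priya, Yara, Rumi, and Willa is a knave" — true. ✓
  Yara (knight): "Kai is a knave if and only if Rumi is a knave" — true. ✓
  Rumi (knight): "Kai is a knight, or Kai is a knave" — true. ✓
  Willa (knave): "it is false that Willa is a knave" — false. ✓
This is the unique consistent assignment.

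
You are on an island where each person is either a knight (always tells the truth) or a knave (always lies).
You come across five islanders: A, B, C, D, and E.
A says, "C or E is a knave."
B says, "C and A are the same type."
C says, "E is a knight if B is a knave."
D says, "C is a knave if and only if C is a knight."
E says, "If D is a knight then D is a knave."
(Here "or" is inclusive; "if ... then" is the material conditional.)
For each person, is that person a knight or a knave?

As a knave, A's statement "C or E is a knave" should be False; it is.
Since B is a knave, "C and A are the same type" needs to be False, which holds.
C is a knight; "E is a knight if B is a knave" is true, as required.
D is a knave, and the claim "C is a knave if and only if C is a knight" is indeed False.
E is a knight, so "if D is a knight then D is a knave" must be true — and it is.

A is a knave, B is a knave, C is a knight, D is a knave, and E is a knight.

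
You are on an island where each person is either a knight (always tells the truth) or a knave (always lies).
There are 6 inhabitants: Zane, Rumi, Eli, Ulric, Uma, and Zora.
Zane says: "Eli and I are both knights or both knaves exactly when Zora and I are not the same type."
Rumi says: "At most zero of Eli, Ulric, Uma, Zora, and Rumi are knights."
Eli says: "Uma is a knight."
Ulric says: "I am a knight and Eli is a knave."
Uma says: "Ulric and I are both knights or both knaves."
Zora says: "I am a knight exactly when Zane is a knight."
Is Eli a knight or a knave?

Eli is a knave.

Consistent assignments: {Zane=knight, Rumi=knave, Eli=knave, Ulric=knight, Uma=knave, Zora=knight}
In every consistent assignment, Eli is a knave.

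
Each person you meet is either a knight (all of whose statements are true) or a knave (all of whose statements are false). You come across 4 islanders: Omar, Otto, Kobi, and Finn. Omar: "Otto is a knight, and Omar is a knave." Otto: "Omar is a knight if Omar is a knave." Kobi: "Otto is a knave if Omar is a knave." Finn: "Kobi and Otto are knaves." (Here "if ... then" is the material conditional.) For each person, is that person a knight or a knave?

As a knave, Omar's statement "Otto is a knight, and Omar is a knave" should be False; it is.
Since Otto is a knave, "Omar is a knight if Omar is a knave" needs to be False, which holds.
Since Kobi is a knight, "Otto is a knave if Omar is a knave" needs to be True, which holds.
Since Finn is a knave, "Kobi and Otto are knaves" needs to be False, which holds.

Knights: Kobi. Knaves: Omar, Otto, and Finn.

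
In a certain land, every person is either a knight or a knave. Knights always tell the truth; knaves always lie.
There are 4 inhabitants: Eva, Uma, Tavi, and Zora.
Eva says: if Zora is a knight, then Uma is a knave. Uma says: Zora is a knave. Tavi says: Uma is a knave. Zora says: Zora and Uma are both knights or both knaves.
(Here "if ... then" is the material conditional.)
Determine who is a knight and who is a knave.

Since Eva is a knight, "if Zora is a knight, then Uma is a knave" needs to be true, which holds.
Uma (knight): "Zora is a knave" — true. ✓
Tavi (knave): "Uma is a knave" — False. ✓
As a knave, Zora's statement "Zora and Uma are both knights or both knaves" should be False; it is.

Eva is a knight, Uma is a knight, Tavi is a knave, and Zora is a knave.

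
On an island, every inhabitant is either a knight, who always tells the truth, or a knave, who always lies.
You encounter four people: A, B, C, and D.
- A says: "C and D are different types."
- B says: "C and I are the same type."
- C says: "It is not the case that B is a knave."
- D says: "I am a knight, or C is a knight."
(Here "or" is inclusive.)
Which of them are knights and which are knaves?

Knights: B, C, and D. Knaves: A.

A is a knave, and the claim "C and D are different types" is indeed False.
B (knight): "C and I are the same type" — True. ✓
Since C is a knight, "it is not the case that B is a knave" needs to be True, which holds.
As a knight, D's statement "I am a knight, or C is a knight" should be True; it is.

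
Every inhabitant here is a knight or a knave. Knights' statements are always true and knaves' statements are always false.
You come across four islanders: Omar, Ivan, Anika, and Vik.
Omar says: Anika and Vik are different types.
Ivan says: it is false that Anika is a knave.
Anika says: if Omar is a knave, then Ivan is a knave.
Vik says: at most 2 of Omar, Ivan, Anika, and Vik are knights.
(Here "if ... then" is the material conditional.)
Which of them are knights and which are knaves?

Omar is a knight, Ivan is a knight, Anika is a knight, and Vik is a knave.

Omar is a knight, and the claim "Anika and Vik are different types" is indeed true.
Ivan (knight): "it is false that Anika is a knave" — true. ✓
Anika is a knight, so "if Omar is a knave, then Ivan is a knave" must be true — and it is.
Vik is a knave, so "at most 2 of Omar, Ivan, Anika, and Vik are knights" must be false — and it is.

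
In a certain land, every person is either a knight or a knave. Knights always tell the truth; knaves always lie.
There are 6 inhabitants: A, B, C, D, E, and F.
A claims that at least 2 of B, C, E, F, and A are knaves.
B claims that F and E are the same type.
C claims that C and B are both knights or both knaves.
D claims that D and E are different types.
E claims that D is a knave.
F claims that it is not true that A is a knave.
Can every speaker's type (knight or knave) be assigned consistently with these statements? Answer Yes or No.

Checking all 64 assignments, each has at least one speaker whose statement's truth value contradicts their type.

No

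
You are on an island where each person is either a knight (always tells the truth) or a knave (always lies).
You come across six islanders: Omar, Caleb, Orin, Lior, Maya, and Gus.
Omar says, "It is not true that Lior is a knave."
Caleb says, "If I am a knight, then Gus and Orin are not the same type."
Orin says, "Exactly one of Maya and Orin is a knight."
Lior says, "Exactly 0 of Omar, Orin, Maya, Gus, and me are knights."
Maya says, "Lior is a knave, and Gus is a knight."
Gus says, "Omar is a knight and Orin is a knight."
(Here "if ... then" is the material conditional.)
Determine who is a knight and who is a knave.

Omar is a knave, Caleb is a knight, Orin is a knight, Lior is a knave, Maya is a knave, and Gus is a knave.

Omar is a knave; "it is not true that Lior is a knave" is False, as required.
Caleb is a knight; "if I am a knight, then Gus and Orin are not the same type" is true, as required.
Orin is a knight, and the claim "exactly one of Maya and Orin is a knight" is indeed true.
As a knave, Lior's statement "exactly 0 of Omar, Orin, Maya, Gus, and me are knights" should be False; it is.
Maya is a knave, so "Lior is a knave, and Gus is a knight" must be False — and it is.
As a knave, Gus's statement "Omar is a knight and Orin is a knight" should be False; it is.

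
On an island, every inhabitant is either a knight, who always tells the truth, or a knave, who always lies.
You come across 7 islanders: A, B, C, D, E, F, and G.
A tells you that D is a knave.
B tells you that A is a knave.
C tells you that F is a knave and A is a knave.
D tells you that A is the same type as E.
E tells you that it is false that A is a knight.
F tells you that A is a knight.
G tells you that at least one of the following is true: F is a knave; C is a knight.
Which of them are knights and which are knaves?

A is a knight, B is a knave, C is a knave, D is a knave, E is a knave, F is a knight, and G is a knave.

A is a knight; "D is a knave" is true, as required.
Since B is a knave, "A is a knave" needs to be false, which holds.
As a knave, C's statement "F is a knave and A is a knave" should be false; it is.
D is a knave, and the claim "A is the same type as E" is indeed false.
Since E is a knave, "it is false that A is a knight" needs to be false, which holds.
F is a knight, and the claim "A is a knight" is indeed true.
G is a knave, so "at least one of the following is true: F is a knave; C is a knight" must be false — and it is.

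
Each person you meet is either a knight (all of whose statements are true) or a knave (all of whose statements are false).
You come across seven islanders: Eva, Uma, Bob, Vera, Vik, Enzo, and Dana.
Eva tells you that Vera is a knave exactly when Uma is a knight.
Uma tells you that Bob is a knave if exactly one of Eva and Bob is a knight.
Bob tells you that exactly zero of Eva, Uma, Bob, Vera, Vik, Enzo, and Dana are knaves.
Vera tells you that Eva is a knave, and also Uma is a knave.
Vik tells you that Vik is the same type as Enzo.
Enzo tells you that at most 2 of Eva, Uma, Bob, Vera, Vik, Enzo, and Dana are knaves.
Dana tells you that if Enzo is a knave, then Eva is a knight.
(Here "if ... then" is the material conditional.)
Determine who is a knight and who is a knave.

Since Eva is a knight, "Vera is a knave exactly when Uma is a knight" needs to be true, which holds.
Uma is a knight, so "Bob is a knave if exactly one of Eva and Bob is a knight" must be true — and it is.
Bob (knave): "exactly zero of Eva, Uma, Bob, Vera, Vik, Enzo, and Dana are knaves" — false. ✓
Vera is a knave, so "Eva is a knave, and also Uma is a knave" must be false — and it is.
Vik is a knight; "Vik is the same type as Enzo" is true, as required.
Enzo (knight): "at most 2 of Eva, Uma, Bob, Vera, Vik, Enzo, and Dana are knaves" — true. ✓
Dana (knight): "if Enzo is a knave, then Eva is a knight" — true. ✓

Knights: Eva, Uma, Vik, Enzo, and Dana. Knaves: Bob and Vera.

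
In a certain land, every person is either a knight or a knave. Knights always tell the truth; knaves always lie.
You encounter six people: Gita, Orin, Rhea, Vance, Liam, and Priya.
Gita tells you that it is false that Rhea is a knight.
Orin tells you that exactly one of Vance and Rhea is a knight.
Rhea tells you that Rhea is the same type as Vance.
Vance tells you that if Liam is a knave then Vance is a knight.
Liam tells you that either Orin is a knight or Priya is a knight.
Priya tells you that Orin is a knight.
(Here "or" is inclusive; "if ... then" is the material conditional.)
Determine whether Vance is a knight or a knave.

Vance is a knight.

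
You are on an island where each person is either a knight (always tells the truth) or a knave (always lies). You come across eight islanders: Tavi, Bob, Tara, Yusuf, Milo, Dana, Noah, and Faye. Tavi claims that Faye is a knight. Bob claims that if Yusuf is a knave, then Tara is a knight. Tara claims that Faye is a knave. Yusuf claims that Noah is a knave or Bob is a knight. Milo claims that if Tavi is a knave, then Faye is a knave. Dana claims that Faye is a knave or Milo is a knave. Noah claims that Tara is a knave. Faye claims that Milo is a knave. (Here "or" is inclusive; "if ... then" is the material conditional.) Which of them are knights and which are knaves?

Tavi is a knave, so "Faye is a knight" must be False — and it is.
Since Bob is a knight, "if Yusuf is a knave, then Tara is a knight" needs to be true, which holds.
Tara is a knight, so "Faye is a knave" must be true — and it is.
Yusuf is a knight; "Noah is a knave or Bob is a knight" is true, as required.
Milo is a knight; "if Tavi is a knave, then Faye is a knave" is true, as required.
Dana is a knight; "Faye is a knave or Milo is a knave" is true, as required.
Noah (knave): "Tara is a knave" — False. ✓
Faye is a knave; "Milo is a knave" is False, as required.

Tavi is a knave, Bob is a knight, Tara is a knight, Yusuf is a knight, Milo is a knight, Dana is a knight, Noah is a knave, and Faye is a knave.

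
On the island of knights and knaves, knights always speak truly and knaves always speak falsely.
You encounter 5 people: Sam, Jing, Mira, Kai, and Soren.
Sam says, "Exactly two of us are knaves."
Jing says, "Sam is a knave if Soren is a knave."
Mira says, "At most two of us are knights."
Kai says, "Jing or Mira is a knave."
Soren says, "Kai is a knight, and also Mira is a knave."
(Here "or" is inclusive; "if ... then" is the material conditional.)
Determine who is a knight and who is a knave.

Knights: Jing and Mira. Knaves: Sam, Kai, and Soren.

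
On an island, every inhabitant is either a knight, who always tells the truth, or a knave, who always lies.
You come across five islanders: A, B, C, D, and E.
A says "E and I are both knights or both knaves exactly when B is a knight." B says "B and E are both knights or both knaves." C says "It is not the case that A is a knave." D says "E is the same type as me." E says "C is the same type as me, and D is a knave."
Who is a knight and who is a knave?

A is a knight, B is a knight, C is a knight, D is a knave, and E is a knight.

Since A is a knight, "E and I are both knights or both knaves exactly when B is a knight" needs to be True, which holds.
B (knight): "B and E are both knights or both knaves" — True. ✓
C is a knight, and the claim "it is not the case that A is a knave" is indeed True.
D is a knave, so "E is the same type as me" must be false — and it is.
Since E is a knight, "C is the same type as me, and D is a knave" needs to be True, which holds.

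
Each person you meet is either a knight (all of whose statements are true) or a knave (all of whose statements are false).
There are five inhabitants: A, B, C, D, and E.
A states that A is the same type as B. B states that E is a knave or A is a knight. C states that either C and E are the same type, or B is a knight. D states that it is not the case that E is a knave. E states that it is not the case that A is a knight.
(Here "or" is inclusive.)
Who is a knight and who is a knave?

A is a knight, B is a knight, C is a knight, D is a knave, and E is a knave.

A is a knight; "A is the same type as B" is true, as required.
Since B is a knight, "E is a knave or A is a knight" needs to be true, which holds.
As a knight, C's statement "either C and E are the same type, or B is a knight" should be true; it is.
D (knave): "it is not the case that E is a knave" — false. ✓
E (knave): "it is not the case that A is a knight" — false. ✓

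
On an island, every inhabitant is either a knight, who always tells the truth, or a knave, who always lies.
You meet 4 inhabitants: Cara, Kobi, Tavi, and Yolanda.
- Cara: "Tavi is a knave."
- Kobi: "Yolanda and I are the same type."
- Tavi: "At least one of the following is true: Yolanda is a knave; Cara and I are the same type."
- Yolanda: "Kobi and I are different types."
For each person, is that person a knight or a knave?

Cara is a knight, Kobi is a knave, Tavi is a knave, and Yolanda is a knight.

Cara (knight): "Tavi is a knave" — true. ✓
Kobi is a knave; "Yolanda and I are the same type" is false, as required.
Tavi is a knave, and the claim "at least one of the following is true: Yolanda is a knave; Cara and I are the same type" is indeed false.
As a knight, Yolanda's statement "Kobi and I are different types" should be true; it is.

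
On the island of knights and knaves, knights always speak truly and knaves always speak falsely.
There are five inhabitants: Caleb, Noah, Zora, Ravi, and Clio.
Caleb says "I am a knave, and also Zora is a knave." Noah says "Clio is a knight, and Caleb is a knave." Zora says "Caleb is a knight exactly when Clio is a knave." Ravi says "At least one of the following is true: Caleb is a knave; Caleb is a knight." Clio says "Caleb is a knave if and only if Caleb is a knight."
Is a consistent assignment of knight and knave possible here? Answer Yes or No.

No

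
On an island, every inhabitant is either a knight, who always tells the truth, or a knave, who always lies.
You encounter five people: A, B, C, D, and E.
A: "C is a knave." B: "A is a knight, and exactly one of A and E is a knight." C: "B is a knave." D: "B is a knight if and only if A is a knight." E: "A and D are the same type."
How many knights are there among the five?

The unique consistent assignment is A=knave, B=knave, C=knight, D=knight, E=knave.
That has 2 knights.

2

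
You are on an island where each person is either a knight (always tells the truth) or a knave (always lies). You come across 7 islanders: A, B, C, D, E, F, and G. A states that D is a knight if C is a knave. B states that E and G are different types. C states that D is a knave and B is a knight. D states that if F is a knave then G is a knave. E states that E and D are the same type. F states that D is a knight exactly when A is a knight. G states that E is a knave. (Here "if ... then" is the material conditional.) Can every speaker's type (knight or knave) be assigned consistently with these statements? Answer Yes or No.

One consistent assignment: A=knight, B=knight, C=knave, D=knight, E=knight, F=knight, G=knave.

Yes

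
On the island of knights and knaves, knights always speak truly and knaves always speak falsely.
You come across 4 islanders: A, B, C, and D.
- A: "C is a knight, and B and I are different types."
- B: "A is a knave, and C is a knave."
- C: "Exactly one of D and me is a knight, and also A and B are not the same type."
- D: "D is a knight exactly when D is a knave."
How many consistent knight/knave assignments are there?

2

Consistent assignments:
  A=knight, B=knave, C=knight, D=knave
  A=knave, B=knight, C=knave, D=knave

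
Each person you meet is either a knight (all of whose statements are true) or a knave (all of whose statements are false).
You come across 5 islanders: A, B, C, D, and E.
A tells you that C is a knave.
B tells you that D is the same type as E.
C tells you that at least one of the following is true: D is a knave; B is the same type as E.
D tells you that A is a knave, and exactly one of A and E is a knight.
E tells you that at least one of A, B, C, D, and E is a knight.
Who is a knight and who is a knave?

A is a knave, B is a knight, C is a knight, D is a knight, and E is a knight.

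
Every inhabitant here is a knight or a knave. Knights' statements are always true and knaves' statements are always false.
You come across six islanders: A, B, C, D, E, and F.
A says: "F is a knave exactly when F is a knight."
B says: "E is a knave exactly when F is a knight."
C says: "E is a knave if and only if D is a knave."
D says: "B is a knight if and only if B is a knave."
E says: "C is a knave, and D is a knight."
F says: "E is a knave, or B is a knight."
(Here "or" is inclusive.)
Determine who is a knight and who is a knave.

A is a knave, and the claim "F is a knave exactly when F is a knight" is indeed False.
Since B is a knight, "E is a knave exactly when F is a knight" needs to be True, which holds.
C is a knight, and the claim "E is a knave if and only if D is a knave" is indeed True.
D is a knave; "B is a knight if and only if B is a knave" is False, as required.
Since E is a knave, "C is a knave, and D is a knight" needs to be False, which holds.
F (knight): "E is a knave, or B is a knight" — True. ✓

A is a knave, B is a knight, C is a knight, D is a knave, E is a knave, and F is a knight.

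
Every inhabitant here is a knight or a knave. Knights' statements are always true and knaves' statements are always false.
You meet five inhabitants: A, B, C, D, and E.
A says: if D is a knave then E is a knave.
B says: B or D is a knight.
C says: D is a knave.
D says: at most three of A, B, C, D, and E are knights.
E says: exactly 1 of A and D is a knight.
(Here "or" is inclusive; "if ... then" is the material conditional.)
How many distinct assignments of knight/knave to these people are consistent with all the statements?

1

Consistent assignments:
  A=knight, B=knight, C=knave, D=knight, E=knave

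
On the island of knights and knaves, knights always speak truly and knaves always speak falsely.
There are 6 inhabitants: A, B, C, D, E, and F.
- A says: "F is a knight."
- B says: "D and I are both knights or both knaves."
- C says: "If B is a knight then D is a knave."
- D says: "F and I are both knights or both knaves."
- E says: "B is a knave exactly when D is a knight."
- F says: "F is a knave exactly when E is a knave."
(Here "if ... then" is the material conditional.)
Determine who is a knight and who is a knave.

As a knight, A's statement "F is a knight" should be True; it is.
As a knave, B's statement "D and I are both knights or both knaves" should be False; it is.
C is a knight; "if B is a knight then D is a knave" is True, as required.
D is a knight, so "F and I are both knights or both knaves" must be True — and it is.
Since E is a knight, "B is a knave exactly when D is a knight" needs to be True, which holds.
F is a knight; "F is a knave exactly when E is a knave" is True, as required.

Knights: A, C, D, E, and F. Knaves: B.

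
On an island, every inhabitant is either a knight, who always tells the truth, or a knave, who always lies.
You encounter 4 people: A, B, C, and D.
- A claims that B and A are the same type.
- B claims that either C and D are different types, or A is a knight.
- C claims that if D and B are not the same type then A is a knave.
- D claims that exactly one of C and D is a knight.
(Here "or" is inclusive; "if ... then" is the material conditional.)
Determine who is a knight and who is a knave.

Suppose A is a knave. Then A's statement "B and A are the same type" would have to be false. Checking the 8 ways to assign the others, none is consistent with every speaker.
(For instance, with B=knight, C=knave, D=knave, B's claim "either C and D are different types, or A is a knight" comes out false where it would need to be true.)
So A must be a knight, making "B and A are the same type" true. Taking A=knight, B=knight, C=knave, D=knave, each remaining statement checks out:
  B (knight): "either C and D are different types, or A is a knight" — true. ✓
  C (knave): "if D and B are not the same type then A is a knave" — false. ✓
  D (knave): "exactly one of C and D is a knight" — false. ✓
This is the unique consistent assignment.

Knights: A and B. Knaves: C and D.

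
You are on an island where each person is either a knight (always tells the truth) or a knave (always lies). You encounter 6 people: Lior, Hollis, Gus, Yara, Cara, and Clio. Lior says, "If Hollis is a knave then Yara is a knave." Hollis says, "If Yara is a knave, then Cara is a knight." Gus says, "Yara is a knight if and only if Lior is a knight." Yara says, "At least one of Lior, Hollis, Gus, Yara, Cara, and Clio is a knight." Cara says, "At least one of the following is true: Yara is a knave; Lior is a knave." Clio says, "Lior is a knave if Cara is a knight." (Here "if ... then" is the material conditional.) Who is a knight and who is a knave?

Lior is a knight, Hollis is a knight, Gus is a knight, Yara is a knight, Cara is a knave, and Clio is a knight.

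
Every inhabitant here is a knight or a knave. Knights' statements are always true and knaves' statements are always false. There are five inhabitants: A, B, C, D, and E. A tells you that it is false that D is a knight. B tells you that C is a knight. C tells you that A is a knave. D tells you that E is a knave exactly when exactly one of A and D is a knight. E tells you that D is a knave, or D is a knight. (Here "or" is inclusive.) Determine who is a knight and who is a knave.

Suppose A is a knave. Then A's statement "it is false that D is a knight" would have to be false. Checking the 16 ways to assign the others, none is consistent with every speaker.
(For instance, with B=knave, C=knave, D=knave, E=knight, A's claim "it is false that D is a knight" comes out true where it would need to be false.)
So A must be a knight, making "it is false that D is a knight" true. Taking A=knight, B=knave, C=knave, D=knave, E=knight, each remaining statement checks out:
  B (knave): "C is a knight" — false. ✓
  C (knave): "A is a knave" — false. ✓
  D (knave): "E is a knave exactly when exactly one of A and D is a knight" — false. ✓
  E (knight): "D is a knave, or D is a knight" — true. ✓
This is the unique consistent assignment.

A is a knight, B is a knave, C is a knave, D is a knave, and E is a knight.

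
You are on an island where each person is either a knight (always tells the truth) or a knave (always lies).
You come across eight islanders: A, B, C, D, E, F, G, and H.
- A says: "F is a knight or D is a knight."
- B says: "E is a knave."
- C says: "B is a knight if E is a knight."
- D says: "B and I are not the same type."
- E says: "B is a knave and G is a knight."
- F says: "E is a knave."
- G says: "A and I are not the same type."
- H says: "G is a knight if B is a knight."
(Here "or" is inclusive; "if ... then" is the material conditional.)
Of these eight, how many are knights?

3

The unique consistent assignment is A=knave, B=knave, C=knave, D=knave, E=knight, F=knave, G=knight, H=knight.
That has 3 knights.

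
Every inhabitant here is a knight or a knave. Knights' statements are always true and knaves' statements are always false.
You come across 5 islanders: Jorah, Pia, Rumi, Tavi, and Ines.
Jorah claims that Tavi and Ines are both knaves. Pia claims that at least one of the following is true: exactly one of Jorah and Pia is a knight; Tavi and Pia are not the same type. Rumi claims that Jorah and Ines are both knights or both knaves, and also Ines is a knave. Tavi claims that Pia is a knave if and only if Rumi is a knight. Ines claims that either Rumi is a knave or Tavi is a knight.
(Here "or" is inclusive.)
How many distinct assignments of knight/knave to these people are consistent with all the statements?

2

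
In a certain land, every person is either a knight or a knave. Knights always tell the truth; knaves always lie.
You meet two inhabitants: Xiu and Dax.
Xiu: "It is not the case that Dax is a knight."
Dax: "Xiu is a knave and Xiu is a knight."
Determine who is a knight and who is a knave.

Xiu is a knight and Dax is a knave.

Xiu is a knight, so "it is not the case that Dax is a knight" must be True — and it is.
Since Dax is a knave, "Xiu is a knave and Xiu is a knight" needs to be false, which holds.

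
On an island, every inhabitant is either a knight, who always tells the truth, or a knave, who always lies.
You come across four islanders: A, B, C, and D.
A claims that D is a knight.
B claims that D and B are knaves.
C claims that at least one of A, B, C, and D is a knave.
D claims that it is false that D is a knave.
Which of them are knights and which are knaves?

Suppose A is a knave. Then A's statement "D is a knight" would have to be false. Checking the 8 ways to assign the others, none is consistent with every speaker.
(For instance, with B=knave, C=knight, D=knight, A's claim "D is a knight" comes out true where it would need to be false.)
So A must be a knight, making "D is a knight" true. Taking A=knight, B=knave, C=knight, D=knight, each remaining statement checks out:
  B (knave): "D and B are knaves" — false. ✓
  C (knight): "at least one of A, B, C, and D is a knave" — true. ✓
  D (knight): "it is false that D is a knave" — true. ✓
This is the unique consistent assignment.

A is a knight, B is a knave, C is a knight, and D is a knight.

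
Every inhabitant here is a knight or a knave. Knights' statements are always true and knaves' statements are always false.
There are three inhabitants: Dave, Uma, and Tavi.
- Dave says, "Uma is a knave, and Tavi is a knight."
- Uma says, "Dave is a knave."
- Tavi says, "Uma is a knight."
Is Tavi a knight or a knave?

Consistent assignments: {Dave=knave, Uma=knight, Tavi=knight}
In every consistent assignment, Tavi is a knight.

Tavi is a knight.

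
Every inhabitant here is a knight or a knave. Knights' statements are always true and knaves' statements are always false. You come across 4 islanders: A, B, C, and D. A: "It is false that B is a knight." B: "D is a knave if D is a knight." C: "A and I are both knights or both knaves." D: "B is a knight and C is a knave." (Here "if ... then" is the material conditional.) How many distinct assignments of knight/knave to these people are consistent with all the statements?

0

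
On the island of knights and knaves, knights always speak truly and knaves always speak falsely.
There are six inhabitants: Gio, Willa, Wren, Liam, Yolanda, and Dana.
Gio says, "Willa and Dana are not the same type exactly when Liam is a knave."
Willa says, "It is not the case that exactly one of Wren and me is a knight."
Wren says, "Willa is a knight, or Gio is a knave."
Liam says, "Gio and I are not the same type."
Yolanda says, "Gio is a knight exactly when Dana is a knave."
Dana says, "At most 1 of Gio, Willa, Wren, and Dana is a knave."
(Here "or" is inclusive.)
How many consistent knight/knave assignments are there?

3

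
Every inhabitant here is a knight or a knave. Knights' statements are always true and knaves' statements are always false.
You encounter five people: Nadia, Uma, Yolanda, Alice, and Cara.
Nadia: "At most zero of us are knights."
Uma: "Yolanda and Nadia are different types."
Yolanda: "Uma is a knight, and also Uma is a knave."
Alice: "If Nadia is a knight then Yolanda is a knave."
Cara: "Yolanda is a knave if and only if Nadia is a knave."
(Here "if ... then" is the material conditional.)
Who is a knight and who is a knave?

Since Nadia is a knave, "at most zero of us are knights" needs to be False, which holds.
Uma is a knave; "Yolanda and Nadia are different types" is False, as required.
Yolanda (knave): "Uma is a knight, and also Uma is a knave" — False. ✓
Alice is a knight, so "if Nadia is a knight then Yolanda is a knave" must be true — and it is.
Cara is a knight, and the claim "Yolanda is a knave if and only if Nadia is a knave" is indeed true.

Knights: Alice and Cara. Knaves: Nadia, Uma, and Yolanda.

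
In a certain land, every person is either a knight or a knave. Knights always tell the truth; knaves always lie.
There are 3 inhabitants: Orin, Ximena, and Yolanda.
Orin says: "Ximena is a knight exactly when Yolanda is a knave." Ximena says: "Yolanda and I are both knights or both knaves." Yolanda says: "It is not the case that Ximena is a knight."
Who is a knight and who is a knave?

Orin is a knight, Ximena is a knave, and Yolanda is a knight.

Suppose Orin is a knave. Then Orin's statement "Ximena is a knight exactly when Yolanda is a knave" would have to be false. Checking the 4 ways to assign the others, none is consistent with every speaker.
(For instance, with Ximena=knave, Yolanda=knight, Orin's claim "Ximena is a knight exactly when Yolanda is a knave" comes out true where it would need to be false.)
So Orin must be a knight, making "Ximena is a knight exactly when Yolanda is a knave" true. Taking Orin=knight, Ximena=knave, Yolanda=knight, each remaining statement checks out:
  Ximena (knave): "Yolanda and I are both knights or both knaves" — false. ✓
  Yolanda (knight): "it is not the case that Ximena is a knight" — true. ✓
This is the unique consistent assignment.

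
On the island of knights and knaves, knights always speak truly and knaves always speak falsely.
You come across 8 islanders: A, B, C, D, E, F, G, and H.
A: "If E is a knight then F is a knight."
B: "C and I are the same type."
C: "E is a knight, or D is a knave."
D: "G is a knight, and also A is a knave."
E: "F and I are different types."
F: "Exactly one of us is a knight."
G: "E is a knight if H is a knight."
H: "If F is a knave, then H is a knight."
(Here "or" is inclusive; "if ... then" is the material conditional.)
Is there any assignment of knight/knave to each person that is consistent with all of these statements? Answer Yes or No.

One consistent assignment: A=knight, B=knight, C=knight, D=knave, E=knave, F=knave, G=knight, H=knave.

Yes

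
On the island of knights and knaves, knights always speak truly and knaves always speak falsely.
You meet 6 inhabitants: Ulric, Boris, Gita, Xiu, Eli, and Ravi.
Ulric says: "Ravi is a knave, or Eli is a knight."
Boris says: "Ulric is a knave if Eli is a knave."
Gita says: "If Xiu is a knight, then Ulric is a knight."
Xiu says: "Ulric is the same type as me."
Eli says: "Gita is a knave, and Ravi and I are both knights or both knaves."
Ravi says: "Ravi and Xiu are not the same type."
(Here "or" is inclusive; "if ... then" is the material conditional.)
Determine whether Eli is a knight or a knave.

Eli is a knave.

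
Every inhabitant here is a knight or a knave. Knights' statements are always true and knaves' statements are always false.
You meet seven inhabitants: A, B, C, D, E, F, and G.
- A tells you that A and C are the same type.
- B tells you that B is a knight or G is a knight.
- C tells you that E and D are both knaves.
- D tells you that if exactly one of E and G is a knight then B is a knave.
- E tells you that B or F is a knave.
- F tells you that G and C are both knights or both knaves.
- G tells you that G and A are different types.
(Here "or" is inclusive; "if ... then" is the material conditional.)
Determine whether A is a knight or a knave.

A is a knave.

Consistent assignments: {A=knave, B=knight, C=knight, D=knave, E=knave, F=knight, G=knight}
In every consistent assignment, A is a knave.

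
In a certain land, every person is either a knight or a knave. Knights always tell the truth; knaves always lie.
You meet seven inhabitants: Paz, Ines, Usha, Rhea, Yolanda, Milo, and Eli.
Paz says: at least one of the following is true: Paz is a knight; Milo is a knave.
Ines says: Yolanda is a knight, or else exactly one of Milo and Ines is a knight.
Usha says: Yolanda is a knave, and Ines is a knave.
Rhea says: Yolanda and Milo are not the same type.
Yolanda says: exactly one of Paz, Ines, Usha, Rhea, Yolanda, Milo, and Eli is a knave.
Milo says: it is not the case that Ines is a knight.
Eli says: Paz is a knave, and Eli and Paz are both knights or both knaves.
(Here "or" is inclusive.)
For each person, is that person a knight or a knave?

Paz is a knight, and the claim "at least one of the following is true: Paz is a knight; Milo is a knave" is indeed true.
As a knight, Ines's statement "Yolanda is a knight, or else exactly one of Milo and Ines is a knight" should be true; it is.
As a knave, Usha's statement "Yolanda is a knave, and Ines is a knave" should be False; it is.
Rhea is a knave, so "Yolanda and Milo are not the same type" must be False — and it is.
Yolanda is a knave; "exactly one of Paz, Ines, Usha, Rhea, Yolanda, Milo, and Eli is a knave" is False, as required.
Since Milo is a knave, "it is not the case that Ines is a knight" needs to be False, which holds.
Since Eli is a knave, "Paz is a knave, and Eli and Paz are both knights or both knaves" needs to be False, which holds.

Paz is a knight, Ines is a knight, Usha is a knave, Rhea is a knave, Yolanda is a knave, Milo is a knave, and Eli is a knave.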